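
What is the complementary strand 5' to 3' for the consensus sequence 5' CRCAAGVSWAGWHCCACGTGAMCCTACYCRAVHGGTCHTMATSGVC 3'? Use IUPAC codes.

Standard pairs A↔T, G↔C; ambiguity codes pair R↔Y, M↔K, W↔W, S↔S, H↔D, V↔B. Complement (GYGTTCBSWTCWDGGTGCACTKGGATGRGYTBDCCAGDAKTASCBG), then reverse for 5'→3'.

5'-GBCSATKADGACCDBTYGRGTAGGKTCACGTGGDWCTWSBCTTGYG-3'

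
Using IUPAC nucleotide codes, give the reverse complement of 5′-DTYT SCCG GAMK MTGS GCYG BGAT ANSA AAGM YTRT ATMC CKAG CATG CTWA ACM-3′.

5′-KGTTWAGCATGCTMGGKATAYARKCTTTSNTATCVCRGCSCAKMKTCCGGSARAH-3′

Standard pairs A↔T, G↔C; ambiguity codes pair R↔Y, M↔K, W↔W, S↔S, B↔V, D↔H, N↔N. Complement (HARASGGCCTKMKACSCGRCVCTATNSTTTCKRAYATAKGGMTCGTACGAWTTGK), then reverse for 5'→3'.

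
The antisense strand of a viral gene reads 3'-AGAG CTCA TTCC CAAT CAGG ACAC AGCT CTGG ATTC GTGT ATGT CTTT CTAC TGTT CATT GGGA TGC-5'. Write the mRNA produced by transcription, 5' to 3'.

5'-UCUCGAGUAAGGGUUAGUCCUGUGUCGAGACCUAAGCACAUACAGAAAGAUGACAAGUAACCCUACG-3'

Reading the template 3'→5' as shown, RNA polymerase pairs each base (A→U, T→A, G↔C) to build mRNA 5'→3' directly.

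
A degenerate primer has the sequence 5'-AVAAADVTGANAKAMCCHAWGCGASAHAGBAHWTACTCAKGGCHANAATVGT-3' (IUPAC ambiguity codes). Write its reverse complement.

5'-ACBATTNTDGCCMTGAGTAWDTVCTDTSTCGCWTDGGKTMTNTCABHTTTBT-3'

Standard pairs A↔T, G↔C; ambiguity codes pair M↔K, W↔W, S↔S, B↔V, D↔H, N↔N. Complement (TBTTTHBACTNTMTKGGDTWCGCTSTDTCVTDWATGAGTMCCGDTNTTABCA), then reverse for 5'→3'.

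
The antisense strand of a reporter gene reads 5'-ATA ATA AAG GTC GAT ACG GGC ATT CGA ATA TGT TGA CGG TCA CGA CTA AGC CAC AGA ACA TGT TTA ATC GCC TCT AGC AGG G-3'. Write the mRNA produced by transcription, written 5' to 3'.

RNA polymerase reads the template 3'→5' and synthesizes mRNA 5'→3' by base-pairing (A→U, T→A, G↔C). The complement of the template is TATTATTTCCAGCTATGCCCGTAAGCTTATACAACTGCCAGTGCTGATTCGGTGTCTTGTACAAATTAGCGGAGATCGTCCC; antiparallel, so 5'→3' the coding strand is CCCTGCTAGAGGCGATTAAACATGTTCTGTGGCTTAGTCGTGACCGTCAACATATTCGAATGCCCGTATCGACCTTTATTAT. Replace T with U for the mRNA.

5′-CCCUGCUAGAGGCGAUUAAACAUGUUCUGUGGCUUAGUCGUGACCGUCAACAUAUUCGAAUGCCCGUAUCGACCUUUAUUAU-3′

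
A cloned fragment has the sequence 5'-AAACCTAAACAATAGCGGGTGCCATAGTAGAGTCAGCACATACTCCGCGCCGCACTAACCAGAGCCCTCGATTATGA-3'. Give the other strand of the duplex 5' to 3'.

The complement of AAACCTAAACAATAGCGGGTGCCATAGTAGAGTCAGCACATACTCCGCGCCGCACTAACCAGAGCCCTCGATTATGA is TTTGGATTTGTTATCGCCCACGGTATCATCTCAGTCGTGTATGAGGCGCGGCGTGATTGGTCTCGGGAGCTAATACT (A↔T, G↔C). DNA strands are antiparallel, so the complementary strand runs 3'→5'; reversing gives the 5'→3' form.

5′-TCATAATCGAGGGCTCTGGTTAGTGCGGCGCGGAGTATGTGCTGACTCTACTATGGCACCCGCTATTGTTTAGGTTT-3′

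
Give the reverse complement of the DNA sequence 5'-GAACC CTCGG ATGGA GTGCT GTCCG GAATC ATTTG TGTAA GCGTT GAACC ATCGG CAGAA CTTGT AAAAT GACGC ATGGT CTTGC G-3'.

5'-CGCAAGACCATGCGTCATTTTACAAGTTCTGCCGATGGTTCAACGCTTACACAAATGATTCCGGACAGCACTCCATCCGAGGGTTC-3'

Reading the sequence 3'→5' and pairing each base (A↔T, G↔C) gives the reverse complement directly.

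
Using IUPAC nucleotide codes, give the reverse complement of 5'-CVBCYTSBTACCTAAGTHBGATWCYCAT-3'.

Standard pairs A↔T, G↔C; ambiguity codes pair Y↔R, W↔W, S↔S, B↔V, H↔D. Complement (GBVGRASVATGGATTCADVCTAWGRGTA), then reverse for 5'→3'.

5′-ATGRGWATCVDACTTAGGTAVSARGVBG-3′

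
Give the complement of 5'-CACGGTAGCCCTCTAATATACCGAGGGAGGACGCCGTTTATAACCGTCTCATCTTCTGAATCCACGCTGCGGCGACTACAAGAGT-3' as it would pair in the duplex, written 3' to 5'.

3'-GTGCCATCGGGAGATTATATGGCTCCCTCCTGCGGCAAATATTGGCAGAGTAGAAGACTTAGGTGCGACGCCGCTGATGTTCTCA-5'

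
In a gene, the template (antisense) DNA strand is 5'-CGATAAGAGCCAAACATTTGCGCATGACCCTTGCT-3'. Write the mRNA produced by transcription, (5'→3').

5'-AGCAAGGGUCAUGCGCAAAUGUUUGGCUCUUAUCG-3'

RNA polymerase reads the template 3'→5' and synthesizes mRNA 5'→3' by base-pairing (A→U, T→A, G↔C). The complement of the template is GCTATTCTCGGTTTGTAAACGCGTACTGGGAACGA; antiparallel, so 5'→3' the coding strand is AGCAAGGGTCATGCGCAAATGTTTGGCTCTTATCG. Replace T with U for the mRNA.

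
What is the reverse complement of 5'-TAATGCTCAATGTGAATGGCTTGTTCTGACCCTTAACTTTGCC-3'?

Complement each base (A↔T, G↔C): ATTACGAGTTACACTTACCGAACAAGACTGGGAATTGAAACGG. Then reverse.

5′-GGCAAAGTTAAGGGTCAGAACAAGCCATTCACATTGAGCATTA-3′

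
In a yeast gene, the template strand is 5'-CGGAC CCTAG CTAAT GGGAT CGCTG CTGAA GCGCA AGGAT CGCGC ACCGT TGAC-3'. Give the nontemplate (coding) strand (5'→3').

The coding strand is complementary and antiparallel to the template: take the complement (A↔T, G↔C) and reverse.

5'-GTCAACGGTGCGCGATCCTTGCGCTTCAGCAGCGATCCCATTAGCTAGGGTCCG-3'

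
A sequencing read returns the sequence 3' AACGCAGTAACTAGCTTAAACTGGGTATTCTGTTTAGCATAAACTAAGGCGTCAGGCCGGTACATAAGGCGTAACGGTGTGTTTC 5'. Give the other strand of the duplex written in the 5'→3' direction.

The strand is given 3'→5', so its complement runs 5'→3' in the same left-to-right order: pair each base A↔T, G↔C.

5'-TTGCGTCATTGATCGAATTTGACCCATAAGACAAATCGTATTTGATTCCGCAGTCCGGCCATGTATTCCGCATTGCCACACAAAG-3'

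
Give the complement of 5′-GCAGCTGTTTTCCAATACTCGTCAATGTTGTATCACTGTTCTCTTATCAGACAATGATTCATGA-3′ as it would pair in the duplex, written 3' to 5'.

Base-pairing A↔T, G↔C gives the complement. The complementary strand is antiparallel, so paired with a 5'→3' strand it runs 3'→5'.

3'-CGTCGACAAAAGGTTATGAGCAGTTACAACATAGTGACAAGAGAATAGTCTGTTACTAAGTACT-5'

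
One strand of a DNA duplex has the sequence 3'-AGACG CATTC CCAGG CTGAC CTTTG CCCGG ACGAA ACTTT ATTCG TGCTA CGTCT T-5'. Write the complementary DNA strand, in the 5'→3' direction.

The strand is given 3'→5', so its complement runs 5'→3' in the same left-to-right order: pair each base A↔T, G↔C.

5'-TCTGCGTAAGGGTCCGACTGGAAACGGGCCTGCTTTGAAATAAGCACGATGCAGAA-3'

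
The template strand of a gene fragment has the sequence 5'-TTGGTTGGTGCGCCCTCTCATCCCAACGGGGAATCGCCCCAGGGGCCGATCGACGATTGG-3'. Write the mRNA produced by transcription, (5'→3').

RNA polymerase reads the template 3'→5' and synthesizes mRNA 5'→3' by base-pairing (A→U, T→A, G↔C). The complement of the template is AACCAACCACGCGGGAGAGTAGGGTTGCCCCTTAGCGGGGTCCCCGGCTAGCTGCTAACC; antiparallel, so 5'→3' the coding strand is CCAATCGTCGATCGGCCCCTGGGGCGATTCCCCGTTGGGATGAGAGGGCGCACCAACCAA. Replace T with U for the mRNA.

5'-CCAAUCGUCGAUCGGCCCCUGGGGCGAUUCCCCGUUGGGAUGAGAGGGCGCACCAACCAA-3'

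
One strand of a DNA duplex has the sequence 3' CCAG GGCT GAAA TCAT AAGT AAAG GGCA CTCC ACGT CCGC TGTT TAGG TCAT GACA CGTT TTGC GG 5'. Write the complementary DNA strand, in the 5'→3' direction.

The strand is given 3'→5', so its complement runs 5'→3' in the same left-to-right order: pair each base A↔T, G↔C.

5'-GGTCCCGACTTTAGTATTCATTTCCCGTGAGGTGCAGGCGACAAATCCAGTACTGTGCAAAACGCC-3'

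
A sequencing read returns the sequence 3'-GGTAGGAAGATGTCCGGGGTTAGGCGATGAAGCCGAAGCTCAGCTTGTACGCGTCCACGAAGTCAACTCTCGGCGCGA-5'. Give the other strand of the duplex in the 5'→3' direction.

The strand is given 3'→5', so its complement runs 5'→3' in the same left-to-right order: pair each base A↔T, G↔C.

5'-CCATCCTTCTACAGGCCCCAATCCGCTACTTCGGCTTCGAGTCGAACATGCGCAGGTGCTTCAGTTGAGAGCCGCGCT-3'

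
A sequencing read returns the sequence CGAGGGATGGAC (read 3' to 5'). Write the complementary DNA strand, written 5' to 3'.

5'-GCTCCCTACCTG-3'

The strand is given 3'→5', so its complement runs 5'→3' in the same left-to-right order: pair each base A↔T, G↔C.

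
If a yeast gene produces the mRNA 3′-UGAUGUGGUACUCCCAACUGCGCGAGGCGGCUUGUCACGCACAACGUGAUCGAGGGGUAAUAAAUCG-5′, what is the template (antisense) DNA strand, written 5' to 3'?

Written 5'→3' the mRNA is GCUAAAUAAUGGGGAGCUAGUGCAACACGCACUGUUCGGCGGAGCGCGUCAACCCUCAUGGUGUAGU, so the coding DNA strand is GCTAAATAATGGGGAGCTAGTGCAACACGCACTGTTCGGCGGAGCGCGTCAACCCTCATGGTGTAGT. The template is its reverse complement.

5'-ACTACACCATGAGGGTTGACGCGCTCCGCCGAACAGTGCGTGTTGCACTAGCTCCCCATTATTTAGC-3'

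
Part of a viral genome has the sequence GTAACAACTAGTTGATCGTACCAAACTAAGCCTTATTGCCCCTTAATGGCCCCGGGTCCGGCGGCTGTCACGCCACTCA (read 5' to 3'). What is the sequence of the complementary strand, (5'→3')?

Pairing A↔T and G↔C gives CATTGTTGATCAACTAGCATGGTTTGATTCGGAATAACGGGGAATTACCGGGGCCCAGGCCGCCGACAGTGCGGTGAGT, running 3'→5'. Reverse for the 5'→3' convention.

5'-TGAGTGGCGTGACAGCCGCCGGACCCGGGGCCATTAAGGGGCAATAAGGCTTAGTTTGGTACGATCAACTAGTTGTTAC-3'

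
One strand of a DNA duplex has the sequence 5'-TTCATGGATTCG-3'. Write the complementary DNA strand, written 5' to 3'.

The complement of TTCATGGATTCG is AAGTACCTAAGC (A↔T, G↔C). DNA strands are antiparallel, so the complementary strand runs 3'→5'; reversing gives the 5'→3' form.

5'-CGAATCCATGAA-3'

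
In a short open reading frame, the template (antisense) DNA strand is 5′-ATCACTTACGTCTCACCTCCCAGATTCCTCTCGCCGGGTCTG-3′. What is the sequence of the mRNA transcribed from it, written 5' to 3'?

RNA polymerase reads the template 3'→5' and synthesizes mRNA 5'→3' by base-pairing (A→U, T→A, G↔C). The complement of the template is TAGTGAATGCAGAGTGGAGGGTCTAAGGAGAGCGGCCCAGAC; antiparallel, so 5'→3' the coding strand is CAGACCCGGCGAGAGGAATCTGGGAGGTGAGACGTAAGTGAT. Replace T with U for the mRNA.

5′-CAGACCCGGCGAGAGGAAUCUGGGAGGUGAGACGUAAGUGAU-3′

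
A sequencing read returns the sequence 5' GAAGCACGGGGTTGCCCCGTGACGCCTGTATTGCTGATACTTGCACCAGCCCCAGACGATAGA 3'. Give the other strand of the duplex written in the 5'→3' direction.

5′-TCTATCGTCTGGGGCTGGTGCAAGTATCAGCAATACAGGCGTCACGGGGCAACCCCGTGCTTC-3′

Pairing A↔T and G↔C gives CTTCGTGCCCCAACGGGGCACTGCGGACATAACGACTATGAACGTGGTCGGGGTCTGCTATCT, running 3'→5'. Reverse for the 5'→3' convention.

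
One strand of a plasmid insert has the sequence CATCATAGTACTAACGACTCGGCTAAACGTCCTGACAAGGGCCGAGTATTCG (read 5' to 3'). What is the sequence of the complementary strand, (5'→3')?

The complement of CATCATAGTACTAACGACTCGGCTAAACGTCCTGACAAGGGCCGAGTATTCG is GTAGTATCATGATTGCTGAGCCGATTTGCAGGACTGTTCCCGGCTCATAAGC (A↔T, G↔C). DNA strands are antiparallel, so the complementary strand runs 3'→5'; reversing gives the 5'→3' form.

5′-CGAATACTCGGCCCTTGTCAGGACGTTTAGCCGAGTCGTTAGTACTATGATG-3′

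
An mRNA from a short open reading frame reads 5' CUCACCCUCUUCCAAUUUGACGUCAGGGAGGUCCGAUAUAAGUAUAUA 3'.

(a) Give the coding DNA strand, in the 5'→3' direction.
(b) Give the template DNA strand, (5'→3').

(a) The coding strand matches the mRNA with U→T.
(b) The template strand is the reverse complement of the coding strand.

(a) 5'-CTCACCCTCTTCCAATTTGACGTCAGGGAGGTCCGATATAAGTATATA-3'
(b) 5'-TATATACTTATATCGGACCTCCCTGACGTCAAATTGGAAGAGGGTGAG-3'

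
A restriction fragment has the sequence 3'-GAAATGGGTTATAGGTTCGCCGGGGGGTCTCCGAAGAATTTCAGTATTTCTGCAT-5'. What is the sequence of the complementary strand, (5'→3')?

5'-CTTTACCCAATATCCAAGCGGCCCCCCAGAGGCTTCTTAAAGTCATAAAGACGTA-3'

The strand is given 3'→5', so its complement runs 5'→3' in the same left-to-right order: pair each base A↔T, G↔C.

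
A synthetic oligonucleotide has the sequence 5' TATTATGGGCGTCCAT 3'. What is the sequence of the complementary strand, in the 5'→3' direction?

5′-ATGGACGCCCATAATA-3′

The complement of TATTATGGGCGTCCAT is ATAATACCCGCAGGTA (A↔T, G↔C). DNA strands are antiparallel, so the complementary strand runs 3'→5'; reversing gives the 5'→3' form.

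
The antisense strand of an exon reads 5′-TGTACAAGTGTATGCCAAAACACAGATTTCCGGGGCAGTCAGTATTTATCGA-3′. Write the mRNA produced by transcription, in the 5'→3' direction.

5'-UCGAUAAAUACUGACUGCCCCGGAAAUCUGUGUUUUGGCAUACACUUGUACA-3'

The mRNA has the sequence of the coding strand (reverse complement of the template) with T→U. Reverse complement of TGTACAAGTGTATGCCAAAACACAGATTTCCGGGGCAGTCAGTATTTATCGA is TCGATAAATACTGACTGCCCCGGAAATCTGTGTTTTGGCATACACTTGTACA; then T→U.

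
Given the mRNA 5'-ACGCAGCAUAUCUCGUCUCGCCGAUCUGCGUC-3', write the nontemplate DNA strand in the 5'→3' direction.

5'-ACGCAGCATATCTCGTCTCGCCGATCTGCGTC-3'

The coding DNA strand has the same 5'→3' sequence as the mRNA with U replaced by T.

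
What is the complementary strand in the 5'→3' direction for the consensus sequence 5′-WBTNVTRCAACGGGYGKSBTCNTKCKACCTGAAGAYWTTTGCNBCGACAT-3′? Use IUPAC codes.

Standard pairs A↔T, G↔C; ambiguity codes pair R↔Y, K↔M, W↔W, S↔S, B↔V, N↔N. Complement (WVANBAYGTTGCCCRCMSVAGNAMGMTGGACTTCTRWAAACGNVGCTGTA), then reverse for 5'→3'.

5'-ATGTCGVNGCAAAWRTCTTCAGGTMGMANGAVSMCRCCCGTTGYABNAVW-3'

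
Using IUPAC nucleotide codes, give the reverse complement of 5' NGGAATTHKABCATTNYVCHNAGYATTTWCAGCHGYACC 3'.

Standard pairs A↔T, G↔C; ambiguity codes pair Y↔R, K↔M, W↔W, B↔V, H↔D, N↔N. Complement (NCCTTAADMTVGTAANRBGDNTCRTAAAWGTCGDCRTGG), then reverse for 5'→3'.

5′-GGTRCDGCTGWAAATRCTNDGBRNAATGVTMDAATTCCN-3′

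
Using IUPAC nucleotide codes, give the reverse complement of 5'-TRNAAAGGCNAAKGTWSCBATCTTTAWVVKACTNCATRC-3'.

5'-GYATGNAGTMBBWTAAAGATVGSWACMTTNGCCTTTNYA-3'

Standard pairs A↔T, G↔C; ambiguity codes pair R↔Y, K↔M, W↔W, S↔S, B↔V, N↔N. Complement (AYNTTTCCGNTTMCAWSGVTAGAAATWBBMTGANGTAYG), then reverse for 5'→3'.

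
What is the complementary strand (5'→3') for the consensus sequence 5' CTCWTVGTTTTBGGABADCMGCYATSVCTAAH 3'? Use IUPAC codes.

5'-DTTAGBSATRGCKGHTVTCCVAAAACBAWGAG-3'

Standard pairs A↔T, G↔C; ambiguity codes pair Y↔R, M↔K, W↔W, S↔S, B↔V, D↔H. Complement (GAGWABCAAAAVCCTVTHGKCGRTASBGATTD), then reverse for 5'→3'.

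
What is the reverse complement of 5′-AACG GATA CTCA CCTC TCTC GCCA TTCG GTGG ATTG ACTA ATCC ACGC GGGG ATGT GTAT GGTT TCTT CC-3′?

Reading the sequence 3'→5' and pairing each base (A↔T, G↔C) gives the reverse complement directly.

5'-GGAAGAAACCATACACATCCCCGCGTGGATTAGTCAATCCACCGAATGGCGAGAGAGGTGAGTATCCGTT-3'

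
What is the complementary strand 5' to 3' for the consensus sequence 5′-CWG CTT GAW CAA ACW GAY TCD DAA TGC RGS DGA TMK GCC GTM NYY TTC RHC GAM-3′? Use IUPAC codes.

5'-KTCGDYGAARRNKACGGCMKATCHSCYGCATTHHGARTCWGTTTGWTCAAGCWG-3'

Standard pairs A↔T, G↔C; ambiguity codes pair R↔Y, M↔K, W↔W, S↔S, D↔H, N↔N. Complement (GWCGAACTWGTTTGWCTRAGHHTTACGYCSHCTAKMCGGCAKNRRAAGYDGCTK), then reverse for 5'→3'.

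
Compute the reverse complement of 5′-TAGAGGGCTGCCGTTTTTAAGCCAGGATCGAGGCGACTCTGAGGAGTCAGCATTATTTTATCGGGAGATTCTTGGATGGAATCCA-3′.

Complement each base (A↔T, G↔C): ATCTCCCGACGGCAAAAATTCGGTCCTAGCTCCGCTGAGACTCCTCAGTCGTAATAAAATAGCCCTCTAAGAACCTACCTTAGGT. Then reverse.

5'-TGGATTCCATCCAAGAATCTCCCGATAAAATAATGCTGACTCCTCAGAGTCGCCTCGATCCTGGCTTAAAAACGGCAGCCCTCTA-3'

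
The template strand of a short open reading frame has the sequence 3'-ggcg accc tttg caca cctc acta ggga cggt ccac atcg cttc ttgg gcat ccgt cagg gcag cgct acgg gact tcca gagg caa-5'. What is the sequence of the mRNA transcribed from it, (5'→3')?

Reading the template 3'→5' as shown, RNA polymerase pairs each base (A→U, T→A, G↔C) to build mRNA 5'→3' directly.

5'-CCGCUGGGAAACGUGUGGAGUGAUCCCUGCCAGGUGUAGCGAAGAACCCGUAGGCAGUCCCGUCGCGAUGCCCUGAAGGUCUCCGUU-3'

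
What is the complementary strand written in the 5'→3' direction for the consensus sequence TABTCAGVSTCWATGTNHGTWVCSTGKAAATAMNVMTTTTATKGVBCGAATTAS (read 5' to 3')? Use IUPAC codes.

5′-STAATTCGVBCMATAAAAKBNKTATTTMCASGBWACDNACATWGASBCTGAVTA-3′

Standard pairs A↔T, G↔C; ambiguity codes pair M↔K, W↔W, S↔S, B↔V, H↔D, N↔N. Complement (ATVAGTCBSAGWTACANDCAWBGSACMTTTATKNBKAAAATAMCBVGCTTAATS), then reverse for 5'→3'.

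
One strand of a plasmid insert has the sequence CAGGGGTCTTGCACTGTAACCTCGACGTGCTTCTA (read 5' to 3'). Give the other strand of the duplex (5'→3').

Pairing A↔T and G↔C gives GTCCCCAGAACGTGACATTGGAGCTGCACGAAGAT, running 3'→5'. Reverse for the 5'→3' convention.

5'-TAGAAGCACGTCGAGGTTACAGTGCAAGACCCCTG-3'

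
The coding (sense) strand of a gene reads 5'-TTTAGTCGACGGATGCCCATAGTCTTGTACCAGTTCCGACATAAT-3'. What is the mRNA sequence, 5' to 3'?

The mRNA is synthesized from the template strand, so it matches the coding strand with T replaced by U.

5'-UUUAGUCGACGGAUGCCCAUAGUCUUGUACCAGUUCCGACAUAAU-3'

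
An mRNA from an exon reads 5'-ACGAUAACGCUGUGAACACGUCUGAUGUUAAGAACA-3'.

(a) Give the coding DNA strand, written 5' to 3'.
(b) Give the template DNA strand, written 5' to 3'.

(a) The coding strand matches the mRNA with U→T.
(b) The template strand is the reverse complement of the coding strand.

(a) 5'-ACGATAACGCTGTGAACACGTCTGATGTTAAGAACA-3'
(b) 5'-TGTTCTTAACATCAGACGTGTTCACAGCGTTATCGT-3'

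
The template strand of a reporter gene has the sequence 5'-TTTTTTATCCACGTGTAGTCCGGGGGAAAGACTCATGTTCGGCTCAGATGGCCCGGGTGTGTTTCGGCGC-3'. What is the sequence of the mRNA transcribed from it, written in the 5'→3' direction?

5'-GCGCCGAAACACACCCGGGCCAUCUGAGCCGAACAUGAGUCUUUCCCCCGGACUACACGUGGAUAAAAAA-3'

RNA polymerase reads the template 3'→5' and synthesizes mRNA 5'→3' by base-pairing (A→U, T→A, G↔C). The complement of the template is AAAAAATAGGTGCACATCAGGCCCCCTTTCTGAGTACAAGCCGAGTCTACCGGGCCCACACAAAGCCGCG; antiparallel, so 5'→3' the coding strand is GCGCCGAAACACACCCGGGCCATCTGAGCCGAACATGAGTCTTTCCCCCGGACTACACGTGGATAAAAAA. Replace T with U for the mRNA.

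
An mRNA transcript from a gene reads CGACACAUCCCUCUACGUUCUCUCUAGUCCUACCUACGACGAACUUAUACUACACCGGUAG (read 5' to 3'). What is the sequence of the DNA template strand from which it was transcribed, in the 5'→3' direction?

5'-CTACCGGTGTAGTATAAGTTCGTCGTAGGTAGGACTAGAGAGAACGTAGAGGGATGTGTCG-3'

Replace U with T to get the coding DNA strand: CGACACATCCCTCTACGTTCTCTCTAGTCCTACCTACGACGAACTTATACTACACCGGTAG. The template strand is its reverse complement (complement GCTGTGTAGGGAGATGCAAGAGAGATCAGGATGGATGCTGCTTGAATATGATGTGGCCATC, then reverse).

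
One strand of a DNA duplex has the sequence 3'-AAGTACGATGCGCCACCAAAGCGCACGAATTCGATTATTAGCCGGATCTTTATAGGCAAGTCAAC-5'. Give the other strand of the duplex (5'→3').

5'-TTCATGCTACGCGGTGGTTTCGCGTGCTTAAGCTAATAATCGGCCTAGAAATATCCGTTCAGTTG-3'

The strand is given 3'→5', so its complement runs 5'→3' in the same left-to-right order: pair each base A↔T, G↔C.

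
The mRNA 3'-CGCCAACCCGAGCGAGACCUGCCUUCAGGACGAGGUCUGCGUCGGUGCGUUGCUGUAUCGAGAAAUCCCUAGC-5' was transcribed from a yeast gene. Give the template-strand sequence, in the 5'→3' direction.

5'-GCGGTTGGGCTCGCTCTGGACGGAAGTCCTGCTCCAGACGCAGCCACGCAACGACATAGCTCTTTAGGGATCG-3'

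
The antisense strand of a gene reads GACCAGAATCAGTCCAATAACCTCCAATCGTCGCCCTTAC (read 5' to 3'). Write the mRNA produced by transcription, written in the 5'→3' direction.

The mRNA has the sequence of the coding strand (reverse complement of the template) with T→U. Reverse complement of GACCAGAATCAGTCCAATAACCTCCAATCGTCGCCCTTAC is GTAAGGGCGACGATTGGAGGTTATTGGACTGATTCTGGTC; then T→U.

5'-GUAAGGGCGACGAUUGGAGGUUAUUGGACUGAUUCUGGUC-3'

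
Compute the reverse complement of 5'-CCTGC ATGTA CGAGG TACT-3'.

Reading the sequence 3'→5' and pairing each base (A↔T, G↔C) gives the reverse complement directly.

5′-AGTACCTCGTACATGCAGG-3′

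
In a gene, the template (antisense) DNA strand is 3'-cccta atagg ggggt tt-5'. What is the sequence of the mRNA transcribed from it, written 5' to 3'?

Reading the template 3'→5' as shown, RNA polymerase pairs each base (A→U, T→A, G↔C) to build mRNA 5'→3' directly.

5'-GGGAUUAUCCCCCCAAA-3'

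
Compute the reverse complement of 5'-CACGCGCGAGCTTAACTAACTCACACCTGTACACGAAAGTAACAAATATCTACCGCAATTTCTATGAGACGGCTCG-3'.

5'-CGAGCCGTCTCATAGAAATTGCGGTAGATATTTGTTACTTTCGTGTACAGGTGTGAGTTAGTTAAGCTCGCGCGTG-3'

Complement each base (A↔T, G↔C): GTGCGCGCTCGAATTGATTGAGTGTGGACATGTGCTTTCATTGTTTATAGATGGCGTTAAAGATACTCTGCCGAGC. Then reverse.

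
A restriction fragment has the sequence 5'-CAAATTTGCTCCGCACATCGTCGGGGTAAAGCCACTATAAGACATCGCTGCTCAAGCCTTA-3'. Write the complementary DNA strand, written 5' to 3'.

5′-TAAGGCTTGAGCAGCGATGTCTTATAGTGGCTTTACCCCGACGATGTGCGGAGCAAATTTG-3′

The complement of CAAATTTGCTCCGCACATCGTCGGGGTAAAGCCACTATAAGACATCGCTGCTCAAGCCTTA is GTTTAAACGAGGCGTGTAGCAGCCCCATTTCGGTGATATTCTGTAGCGACGAGTTCGGAAT (A↔T, G↔C). DNA strands are antiparallel, so the complementary strand runs 3'→5'; reversing gives the 5'→3' form.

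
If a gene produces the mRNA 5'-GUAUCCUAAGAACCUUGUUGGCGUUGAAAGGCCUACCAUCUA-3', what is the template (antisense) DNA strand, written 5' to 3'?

5′-TAGATGGTAGGCCTTTCAACGCCAACAAGGTTCTTAGGATAC-3′

Replace U with T to get the coding DNA strand: GTATCCTAAGAACCTTGTTGGCGTTGAAAGGCCTACCATCTA. The template strand is its reverse complement (complement CATAGGATTCTTGGAACAACCGCAACTTTCCGGATGGTAGAT, then reverse).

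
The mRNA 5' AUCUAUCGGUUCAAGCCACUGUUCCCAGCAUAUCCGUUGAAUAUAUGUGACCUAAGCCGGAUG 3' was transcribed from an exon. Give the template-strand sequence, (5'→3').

5'-CATCCGGCTTAGGTCACATATATTCAACGGATATGCTGGGAACAGTGGCTTGAACCGATAGAT-3'

Replace U with T to get the coding DNA strand: ATCTATCGGTTCAAGCCACTGTTCCCAGCATATCCGTTGAATATATGTGACCTAAGCCGGATG. The template strand is its reverse complement (complement TAGATAGCCAAGTTCGGTGACAAGGGTCGTATAGGCAACTTATATACACTGGATTCGGCCTAC, then reverse).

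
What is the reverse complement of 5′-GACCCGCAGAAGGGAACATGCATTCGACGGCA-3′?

5'-TGCCGTCGAATGCATGTTCCCTTCTGCGGGTC-3'

Reading the sequence 3'→5' and pairing each base (A↔T, G↔C) gives the reverse complement directly.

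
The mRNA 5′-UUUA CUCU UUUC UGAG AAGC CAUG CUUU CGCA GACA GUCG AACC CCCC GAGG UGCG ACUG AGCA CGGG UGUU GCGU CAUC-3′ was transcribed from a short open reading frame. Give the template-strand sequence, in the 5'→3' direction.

5'-GATGACGCAACACCCGTGCTCAGTCGCACCTCGGGGGGTTCGACTGTCTGCGAAAGCATGGCTTCTCAGAAAAGAGTAAA-3'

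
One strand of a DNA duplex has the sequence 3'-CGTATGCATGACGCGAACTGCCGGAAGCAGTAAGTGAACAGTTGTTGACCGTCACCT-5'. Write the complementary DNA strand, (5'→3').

5'-GCATACGTACTGCGCTTGACGGCCTTCGTCATTCACTTGTCAACAACTGGCAGTGGA-3'

The strand is given 3'→5', so its complement runs 5'→3' in the same left-to-right order: pair each base A↔T, G↔C.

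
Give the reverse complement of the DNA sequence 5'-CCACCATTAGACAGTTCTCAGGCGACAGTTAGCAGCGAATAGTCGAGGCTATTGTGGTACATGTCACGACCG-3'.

Reading the sequence 3'→5' and pairing each base (A↔T, G↔C) gives the reverse complement directly.

5'-CGGTCGTGACATGTACCACAATAGCCTCGACTATTCGCTGCTAACTGTCGCCTGAGAACTGTCTAATGGTGG-3'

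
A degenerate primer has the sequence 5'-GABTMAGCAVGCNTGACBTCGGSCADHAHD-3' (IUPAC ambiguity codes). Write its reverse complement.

Standard pairs A↔T, G↔C; ambiguity codes pair M↔K, S↔S, B↔V, D↔H, N↔N. Complement (CTVAKTCGTBCGNACTGVAGCCSGTHDTDH), then reverse for 5'→3'.

5'-HDTDHTGSCCGAVGTCANGCBTGCTKAVTC-3'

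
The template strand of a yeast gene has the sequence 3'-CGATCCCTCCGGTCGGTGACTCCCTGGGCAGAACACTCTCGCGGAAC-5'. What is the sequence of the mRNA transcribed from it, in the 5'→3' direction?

Reading the template 3'→5' as shown, RNA polymerase pairs each base (A→U, T→A, G↔C) to build mRNA 5'→3' directly.

5'-GCUAGGGAGGCCAGCCACUGAGGGACCCGUCUUGUGAGAGCGCCUUG-3'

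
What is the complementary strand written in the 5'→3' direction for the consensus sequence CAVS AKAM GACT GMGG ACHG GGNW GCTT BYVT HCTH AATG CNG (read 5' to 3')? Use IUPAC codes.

Standard pairs A↔T, G↔C; ambiguity codes pair Y↔R, M↔K, W↔W, S↔S, B↔V, H↔D, N↔N. Complement (GTBSTMTKCTGACKCCTGDCCCNWCGAAVRBADGADTTACGNC), then reverse for 5'→3'.

5′-CNGCATTDAGDABRVAAGCWNCCCDGTCCKCAGTCKTMTSBTG-3′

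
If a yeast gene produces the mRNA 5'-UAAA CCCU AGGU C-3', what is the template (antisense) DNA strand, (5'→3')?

Replace U with T to get the coding DNA strand: TAAACCCTAGGTC. The template strand is its reverse complement (complement ATTTGGGATCCAG, then reverse).

5′-GACCTAGGGTTTA-3′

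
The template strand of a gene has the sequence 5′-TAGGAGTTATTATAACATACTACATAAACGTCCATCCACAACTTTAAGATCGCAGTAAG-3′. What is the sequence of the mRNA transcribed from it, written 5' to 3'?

The mRNA has the sequence of the coding strand (reverse complement of the template) with T→U. Reverse complement of TAGGAGTTATTATAACATACTACATAAACGTCCATCCACAACTTTAAGATCGCAGTAAG is CTTACTGCGATCTTAAAGTTGTGGATGGACGTTTATGTAGTATGTTATAATAACTCCTA; then T→U.

5'-CUUACUGCGAUCUUAAAGUUGUGGAUGGACGUUUAUGUAGUAUGUUAUAAUAACUCCUA-3'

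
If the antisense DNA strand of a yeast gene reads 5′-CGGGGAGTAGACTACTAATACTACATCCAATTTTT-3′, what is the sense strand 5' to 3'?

5′-AAAAATTGGATGTAGTATTAGTAGTCTACTCCCCG-3′

The coding strand is complementary and antiparallel to the template: take the complement (A↔T, G↔C) and reverse.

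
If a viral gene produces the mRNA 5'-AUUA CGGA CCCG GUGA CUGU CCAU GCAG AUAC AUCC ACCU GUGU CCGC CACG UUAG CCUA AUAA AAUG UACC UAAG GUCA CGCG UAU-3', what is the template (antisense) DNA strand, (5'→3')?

5'-ATACGCGTGACCTTAGGTACATTTTATTAGGCTAACGTGGCGGACACAGGTGGATGTATCTGCATGGACAGTCACCGGGTCCGTAAT-3'

Replace U with T to get the coding DNA strand: ATTACGGACCCGGTGACTGTCCATGCAGATACATCCACCTGTGTCCGCCACGTTAGCCTAATAAAATGTACCTAAGGTCACGCGTAT. The template strand is its reverse complement (complement TAATGCCTGGGCCACTGACAGGTACGTCTATGTAGGTGGACACAGGCGGTGCAATCGGATTATTTTACATGGATTCCAGTGCGCATA, then reverse).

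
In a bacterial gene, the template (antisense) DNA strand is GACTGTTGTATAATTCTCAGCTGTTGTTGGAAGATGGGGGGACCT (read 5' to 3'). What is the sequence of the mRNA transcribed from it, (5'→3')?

5′-AGGUCCCCCCAUCUUCCAACAACAGCUGAGAAUUAUACAACAGUC-3′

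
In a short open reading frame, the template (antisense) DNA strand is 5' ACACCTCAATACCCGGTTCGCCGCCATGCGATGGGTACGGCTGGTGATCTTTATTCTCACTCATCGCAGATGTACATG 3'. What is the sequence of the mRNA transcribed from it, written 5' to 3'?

5'-CAUGUACAUCUGCGAUGAGUGAGAAUAAAGAUCACCAGCCGUACCCAUCGCAUGGCGGCGAACCGGGUAUUGAGGUGU-3'

The mRNA has the sequence of the coding strand (reverse complement of the template) with T→U. Reverse complement of ACACCTCAATACCCGGTTCGCCGCCATGCGATGGGTACGGCTGGTGATCTTTATTCTCACTCATCGCAGATGTACATG is CATGTACATCTGCGATGAGTGAGAATAAAGATCACCAGCCGTACCCATCGCATGGCGGCGAACCGGGTATTGAGGTGT; then T→U.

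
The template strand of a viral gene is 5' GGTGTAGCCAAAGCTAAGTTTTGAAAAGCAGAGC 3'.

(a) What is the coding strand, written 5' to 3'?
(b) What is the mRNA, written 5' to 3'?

(a) 5′-GCTCTGCTTTTCAAAACTTAGCTTTGGCTACACC-3′
(b) 5'-GCUCUGCUUUUCAAAACUUAGCUUUGGCUACACC-3'

(a) The coding strand is the reverse complement of the template: complement CCACATCGGTTTCGATTCAAAACTTTTCGTCTCG, then reverse.
(b) mRNA has the coding-strand sequence with T→U.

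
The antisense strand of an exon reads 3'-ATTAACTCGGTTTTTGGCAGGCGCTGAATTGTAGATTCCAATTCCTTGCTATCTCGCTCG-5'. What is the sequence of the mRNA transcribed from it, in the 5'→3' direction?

5'-UAAUUGAGCCAAAAACCGUCCGCGACUUAACAUCUAAGGUUAAGGAACGAUAGAGCGAGC-3'

Reading the template 3'→5' as shown, RNA polymerase pairs each base (A→U, T→A, G↔C) to build mRNA 5'→3' directly.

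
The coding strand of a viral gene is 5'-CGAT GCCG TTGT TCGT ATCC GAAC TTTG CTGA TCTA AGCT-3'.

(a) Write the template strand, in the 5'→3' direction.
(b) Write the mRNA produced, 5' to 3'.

(a) 5′-AGCTTAGATCAGCAAAGTTCGGATACGAACAACGGCATCG-3′
(b) 5'-CGAUGCCGUUGUUCGUAUCCGAACUUUGCUGAUCUAAGCU-3'

(a) The template strand is the reverse complement of the coding strand: complement GCTACGGCAACAAGCATAGGCTTGAAACGACTAGATTCGA, then reverse.
(b) mRNA matches the coding strand with T→U.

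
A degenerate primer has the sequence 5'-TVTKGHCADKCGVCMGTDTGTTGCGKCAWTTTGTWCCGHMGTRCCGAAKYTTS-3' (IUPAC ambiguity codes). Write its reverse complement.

Standard pairs A↔T, G↔C; ambiguity codes pair R↔Y, M↔K, W↔W, S↔S, D↔H, V↔B. Complement (ABAMCDGTHMGCBGKCAHACAACGCMGTWAAACAWGGCDKCAYGGCTTMRAAS), then reverse for 5'→3'.

5′-SAARMTTCGGYACKDCGGWACAAAWTGMCGCAACAHACKGBCGMHTGDCMABA-3′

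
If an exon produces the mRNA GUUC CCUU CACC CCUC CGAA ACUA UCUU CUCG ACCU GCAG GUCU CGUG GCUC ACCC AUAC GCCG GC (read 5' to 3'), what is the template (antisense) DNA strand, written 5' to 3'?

5'-GCCGGCGTATGGGTGAGCCACGAGACCTGCAGGTCGAGAAGATAGTTTCGGAGGGGTGAAGGGAAC-3'

Replace U with T to get the coding DNA strand: GTTCCCTTCACCCCTCCGAAACTATCTTCTCGACCTGCAGGTCTCGTGGCTCACCCATACGCCGGC. The template strand is its reverse complement (complement CAAGGGAAGTGGGGAGGCTTTGATAGAAGAGCTGGACGTCCAGAGCACCGAGTGGGTATGCGGCCG, then reverse).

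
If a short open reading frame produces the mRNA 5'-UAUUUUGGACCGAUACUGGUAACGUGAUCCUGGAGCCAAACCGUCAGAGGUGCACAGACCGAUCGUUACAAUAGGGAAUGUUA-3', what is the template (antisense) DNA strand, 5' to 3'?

5'-TAACATTCCCTATTGTAACGATCGGTCTGTGCACCTCTGACGGTTTGGCTCCAGGATCACGTTACCAGTATCGGTCCAAAATA-3'

Replace U with T to get the coding DNA strand: TATTTTGGACCGATACTGGTAACGTGATCCTGGAGCCAAACCGTCAGAGGTGCACAGACCGATCGTTACAATAGGGAATGTTA. The template strand is its reverse complement (complement ATAAAACCTGGCTATGACCATTGCACTAGGACCTCGGTTTGGCAGTCTCCACGTGTCTGGCTAGCAATGTTATCCCTTACAAT, then reverse).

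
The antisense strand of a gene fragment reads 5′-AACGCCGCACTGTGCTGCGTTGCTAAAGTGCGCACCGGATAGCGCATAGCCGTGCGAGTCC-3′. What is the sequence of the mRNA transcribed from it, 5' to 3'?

5'-GGACUCGCACGGCUAUGCGCUAUCCGGUGCGCACUUUAGCAACGCAGCACAGUGCGGCGUU-3'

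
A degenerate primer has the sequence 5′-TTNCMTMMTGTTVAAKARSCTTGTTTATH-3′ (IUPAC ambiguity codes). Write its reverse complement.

Standard pairs A↔T, G↔C; ambiguity codes pair R↔Y, M↔K, S↔S, H↔D, V↔B, N↔N. Complement (AANGKAKKACAABTTMTYSGAACAAATAD), then reverse for 5'→3'.

5'-DATAAACAAGSYTMTTBAACAKKAKGNAA-3'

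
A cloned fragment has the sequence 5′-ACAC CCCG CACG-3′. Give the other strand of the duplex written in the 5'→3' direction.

5'-CGTGCGGGGTGT-3'

The complement of ACACCCCGCACG is TGTGGGGCGTGC (A↔T, G↔C). DNA strands are antiparallel, so the complementary strand runs 3'→5'; reversing gives the 5'→3' form.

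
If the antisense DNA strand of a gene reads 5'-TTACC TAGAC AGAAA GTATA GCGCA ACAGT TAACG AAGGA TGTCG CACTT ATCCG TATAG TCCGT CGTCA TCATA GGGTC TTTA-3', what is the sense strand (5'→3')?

5'-TAAAGACCCTATGATGACGACGGACTATACGGATAAGTGCGACATCCTTCGTTAACTGTTGCGCTATACTTTCTGTCTAGGTAA-3'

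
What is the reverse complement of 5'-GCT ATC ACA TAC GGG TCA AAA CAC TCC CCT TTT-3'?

5'-AAAAGGGGAGTGTTTTGACCCGTATGTGATAGC-3'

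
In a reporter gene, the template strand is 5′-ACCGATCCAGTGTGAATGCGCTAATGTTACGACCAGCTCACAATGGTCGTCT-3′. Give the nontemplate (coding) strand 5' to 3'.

5'-AGACGACCATTGTGAGCTGGTCGTAACATTAGCGCATTCACACTGGATCGGT-3'

The coding strand is complementary and antiparallel to the template: take the complement (A↔T, G↔C) and reverse.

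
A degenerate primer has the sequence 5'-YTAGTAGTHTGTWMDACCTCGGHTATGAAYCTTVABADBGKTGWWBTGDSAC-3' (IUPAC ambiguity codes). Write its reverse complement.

5'-GTSHCAVWWCAMCVHTVTBAAGRTTCATADCCGAGGTHKWACADACTACTAR-3'

Standard pairs A↔T, G↔C; ambiguity codes pair Y↔R, M↔K, W↔W, S↔S, B↔V, D↔H. Complement (RATCATCADACAWKHTGGAGCCDATACTTRGAABTVTHVCMACWWVACHSTG), then reverse for 5'→3'.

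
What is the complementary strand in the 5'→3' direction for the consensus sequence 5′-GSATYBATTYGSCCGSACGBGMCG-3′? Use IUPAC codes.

Standard pairs A↔T, G↔C; ambiguity codes pair Y↔R, M↔K, S↔S, B↔V. Complement (CSTARVTAARCSGGCSTGCVCKGC), then reverse for 5'→3'.

5'-CGKCVCGTSCGGSCRAATVRATSC-3'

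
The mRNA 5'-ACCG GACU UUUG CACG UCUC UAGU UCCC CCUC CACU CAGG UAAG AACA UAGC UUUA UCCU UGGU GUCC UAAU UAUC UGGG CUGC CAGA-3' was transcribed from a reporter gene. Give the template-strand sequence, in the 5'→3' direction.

5'-TCTGGCAGCCCAGATAATTAGGACACCAAGGATAAAGCTATGTTCTTACCTGAGTGGAGGGGGAACTAGAGACGTGCAAAAGTCCGGT-3'

Replace U with T to get the coding DNA strand: ACCGGACTTTTGCACGTCTCTAGTTCCCCCTCCACTCAGGTAAGAACATAGCTTTATCCTTGGTGTCCTAATTATCTGGGCTGCCAGA. The template strand is its reverse complement (complement TGGCCTGAAAACGTGCAGAGATCAAGGGGGAGGTGAGTCCATTCTTGTATCGAAATAGGAACCACAGGATTAATAGACCCGACGGTCT, then reverse).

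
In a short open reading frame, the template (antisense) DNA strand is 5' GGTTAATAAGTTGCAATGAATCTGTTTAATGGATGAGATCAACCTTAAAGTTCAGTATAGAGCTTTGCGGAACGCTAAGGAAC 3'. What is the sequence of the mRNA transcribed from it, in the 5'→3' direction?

The mRNA has the sequence of the coding strand (reverse complement of the template) with T→U. Reverse complement of GGTTAATAAGTTGCAATGAATCTGTTTAATGGATGAGATCAACCTTAAAGTTCAGTATAGAGCTTTGCGGAACGCTAAGGAAC is GTTCCTTAGCGTTCCGCAAAGCTCTATACTGAACTTTAAGGTTGATCTCATCCATTAAACAGATTCATTGCAACTTATTAACC; then T→U.

5'-GUUCCUUAGCGUUCCGCAAAGCUCUAUACUGAACUUUAAGGUUGAUCUCAUCCAUUAAACAGAUUCAUUGCAACUUAUUAACC-3'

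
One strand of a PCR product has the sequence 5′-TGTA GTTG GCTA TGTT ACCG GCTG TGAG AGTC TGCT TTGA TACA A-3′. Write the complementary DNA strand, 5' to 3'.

5'-TTGTATCAAAGCAGACTCTCACAGCCGGTAACATAGCCAACTACA-3'

Pairing A↔T and G↔C gives ACATCAACCGATACAATGGCCGACACTCTCAGACGAAACTATGTT, running 3'→5'. Reverse for the 5'→3' convention.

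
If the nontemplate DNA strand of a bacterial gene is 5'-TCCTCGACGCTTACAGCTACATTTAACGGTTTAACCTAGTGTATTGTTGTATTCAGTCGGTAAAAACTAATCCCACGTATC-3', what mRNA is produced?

mRNA has the coding-strand sequence with U in place of T.

5'-UCCUCGACGCUUACAGCUACAUUUAACGGUUUAACCUAGUGUAUUGUUGUAUUCAGUCGGUAAAAACUAAUCCCACGUAUC-3'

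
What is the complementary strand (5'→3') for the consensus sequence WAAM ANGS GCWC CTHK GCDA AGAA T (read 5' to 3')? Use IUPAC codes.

5′-ATTCTTHGCMDAGGWGCSCNTKTTW-3′

Standard pairs A↔T, G↔C; ambiguity codes pair M↔K, W↔W, S↔S, D↔H, N↔N. Complement (WTTKTNCSCGWGGADMCGHTTCTTA), then reverse for 5'→3'.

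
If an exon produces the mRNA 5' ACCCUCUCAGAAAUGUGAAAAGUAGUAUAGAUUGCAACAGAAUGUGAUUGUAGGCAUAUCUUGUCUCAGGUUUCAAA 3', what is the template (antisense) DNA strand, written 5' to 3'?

Replace U with T to get the coding DNA strand: ACCCTCTCAGAAATGTGAAAAGTAGTATAGATTGCAACAGAATGTGATTGTAGGCATATCTTGTCTCAGGTTTCAAA. The template strand is its reverse complement (complement TGGGAGAGTCTTTACACTTTTCATCATATCTAACGTTGTCTTACACTAACATCCGTATAGAACAGAGTCCAAAGTTT, then reverse).

5′-TTTGAAACCTGAGACAAGATATGCCTACAATCACATTCTGTTGCAATCTATACTACTTTTCACATTTCTGAGAGGGT-3′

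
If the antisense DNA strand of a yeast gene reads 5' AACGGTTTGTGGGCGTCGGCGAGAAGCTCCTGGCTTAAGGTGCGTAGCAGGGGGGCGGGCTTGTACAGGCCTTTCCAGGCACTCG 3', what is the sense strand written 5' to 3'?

The coding strand is complementary and antiparallel to the template: take the complement (A↔T, G↔C) and reverse.

5'-CGAGTGCCTGGAAAGGCCTGTACAAGCCCGCCCCCCTGCTACGCACCTTAAGCCAGGAGCTTCTCGCCGACGCCCACAAACCGTT-3'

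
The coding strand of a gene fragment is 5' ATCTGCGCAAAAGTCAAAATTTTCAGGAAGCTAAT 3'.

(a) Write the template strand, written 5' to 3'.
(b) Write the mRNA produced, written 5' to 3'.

(a) The template strand is the reverse complement of the coding strand: complement TAGACGCGTTTTCAGTTTTAAAAGTCCTTCGATTA, then reverse.
(b) mRNA matches the coding strand with T→U.

(a) 5'-ATTAGCTTCCTGAAAATTTTGACTTTTGCGCAGAT-3'
(b) 5′-AUCUGCGCAAAAGUCAAAAUUUUCAGGAAGCUAAU-3′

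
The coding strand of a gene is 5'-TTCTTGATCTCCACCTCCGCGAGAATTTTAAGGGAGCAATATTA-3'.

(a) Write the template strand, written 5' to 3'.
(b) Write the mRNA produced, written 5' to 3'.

(a) 5'-TAATATTGCTCCCTTAAAATTCTCGCGGAGGTGGAGATCAAGAA-3'
(b) 5'-UUCUUGAUCUCCACCUCCGCGAGAAUUUUAAGGGAGCAAUAUUA-3'

(a) The template strand is the reverse complement of the coding strand: complement AAGAACTAGAGGTGGAGGCGCTCTTAAAATTCCCTCGTTATAAT, then reverse.
(b) mRNA matches the coding strand with T→U.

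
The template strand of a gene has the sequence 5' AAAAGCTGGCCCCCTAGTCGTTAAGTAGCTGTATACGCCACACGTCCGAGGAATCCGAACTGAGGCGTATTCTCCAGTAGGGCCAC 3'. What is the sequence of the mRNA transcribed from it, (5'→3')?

5'-GUGGCCCUACUGGAGAAUACGCCUCAGUUCGGAUUCCUCGGACGUGUGGCGUAUACAGCUACUUAACGACUAGGGGGCCAGCUUUU-3'

RNA polymerase reads the template 3'→5' and synthesizes mRNA 5'→3' by base-pairing (A→U, T→A, G↔C). The complement of the template is TTTTCGACCGGGGGATCAGCAATTCATCGACATATGCGGTGTGCAGGCTCCTTAGGCTTGACTCCGCATAAGAGGTCATCCCGGTG; antiparallel, so 5'→3' the coding strand is GTGGCCCTACTGGAGAATACGCCTCAGTTCGGATTCCTCGGACGTGTGGCGTATACAGCTACTTAACGACTAGGGGGCCAGCTTTT. Replace T with U for the mRNA.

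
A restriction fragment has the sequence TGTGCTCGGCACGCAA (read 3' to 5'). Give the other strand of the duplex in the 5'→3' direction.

5'-ACACGAGCCGTGCGTT-3'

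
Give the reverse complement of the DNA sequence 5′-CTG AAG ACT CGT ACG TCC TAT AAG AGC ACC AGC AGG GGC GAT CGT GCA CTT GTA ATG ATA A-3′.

Reading the sequence 3'→5' and pairing each base (A↔T, G↔C) gives the reverse complement directly.

5'-TTATCATTACAAGTGCACGATCGCCCCTGCTGGTGCTCTTATAGGACGTACGAGTCTTCAG-3'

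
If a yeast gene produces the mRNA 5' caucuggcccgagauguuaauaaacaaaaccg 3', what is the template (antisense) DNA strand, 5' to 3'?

5'-CGGTTTTGTTTATTAACATCTCGGGCCAGATG-3'

Replace U with T to get the coding DNA strand: CATCTGGCCCGAGATGTTAATAAACAAAACCG. The template strand is its reverse complement (complement GTAGACCGGGCTCTACAATTATTTGTTTTGGC, then reverse).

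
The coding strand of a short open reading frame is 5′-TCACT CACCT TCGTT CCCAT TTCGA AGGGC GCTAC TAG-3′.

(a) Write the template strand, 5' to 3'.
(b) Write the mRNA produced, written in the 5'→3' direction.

(a) 5′-CTAGTAGCGCCCTTCGAAATGGGAACGAAGGTGAGTGA-3′
(b) 5′-UCACUCACCUUCGUUCCCAUUUCGAAGGGCGCUACUAG-3′

(a) The template strand is the reverse complement of the coding strand: complement AGTGAGTGGAAGCAAGGGTAAAGCTTCCCGCGATGATC, then reverse.
(b) mRNA matches the coding strand with T→U.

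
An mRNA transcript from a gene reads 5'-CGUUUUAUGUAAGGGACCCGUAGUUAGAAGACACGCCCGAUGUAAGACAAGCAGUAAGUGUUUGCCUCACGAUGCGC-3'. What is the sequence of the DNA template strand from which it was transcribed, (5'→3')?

Replace U with T to get the coding DNA strand: CGTTTTATGTAAGGGACCCGTAGTTAGAAGACACGCCCGATGTAAGACAAGCAGTAAGTGTTTGCCTCACGATGCGC. The template strand is its reverse complement (complement GCAAAATACATTCCCTGGGCATCAATCTTCTGTGCGGGCTACATTCTGTTCGTCATTCACAAACGGAGTGCTACGCG, then reverse).

5'-GCGCATCGTGAGGCAAACACTTACTGCTTGTCTTACATCGGGCGTGTCTTCTAACTACGGGTCCCTTACATAAAACG-3'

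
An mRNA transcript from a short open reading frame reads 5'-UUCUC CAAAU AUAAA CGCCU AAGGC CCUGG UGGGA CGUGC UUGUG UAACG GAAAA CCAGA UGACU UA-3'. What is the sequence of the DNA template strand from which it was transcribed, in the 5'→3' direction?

Replace U with T to get the coding DNA strand: TTCTCCAAATATAAACGCCTAAGGCCCTGGTGGGACGTGCTTGTGTAACGGAAAACCAGATGACTTA. The template strand is its reverse complement (complement AAGAGGTTTATATTTGCGGATTCCGGGACCACCCTGCACGAACACATTGCCTTTTGGTCTACTGAAT, then reverse).

5'-TAAGTCATCTGGTTTTCCGTTACACAAGCACGTCCCACCAGGGCCTTAGGCGTTTATATTTGGAGAA-3'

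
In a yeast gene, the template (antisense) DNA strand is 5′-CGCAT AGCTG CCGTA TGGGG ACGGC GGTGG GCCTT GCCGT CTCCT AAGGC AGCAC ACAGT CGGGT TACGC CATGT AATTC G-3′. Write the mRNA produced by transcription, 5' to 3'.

5'-CGAAUUACAUGGCGUAACCCGACUGUGUGCUGCCUUAGGAGACGGCAAGGCCCACCGCCGUCCCCAUACGGCAGCUAUGCG-3'

The mRNA has the sequence of the coding strand (reverse complement of the template) with T→U. Reverse complement of CGCATAGCTGCCGTATGGGGACGGCGGTGGGCCTTGCCGTCTCCTAAGGCAGCACACAGTCGGGTTACGCCATGTAATTCG is CGAATTACATGGCGTAACCCGACTGTGTGCTGCCTTAGGAGACGGCAAGGCCCACCGCCGTCCCCATACGGCAGCTATGCG; then T→U.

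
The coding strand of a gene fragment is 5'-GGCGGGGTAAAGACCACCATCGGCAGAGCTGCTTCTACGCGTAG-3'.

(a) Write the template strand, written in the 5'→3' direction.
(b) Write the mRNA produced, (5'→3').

(a) 5′-CTACGCGTAGAAGCAGCTCTGCCGATGGTGGTCTTTACCCCGCC-3′
(b) 5'-GGCGGGGUAAAGACCACCAUCGGCAGAGCUGCUUCUACGCGUAG-3'

(a) The template strand is the reverse complement of the coding strand: complement CCGCCCCATTTCTGGTGGTAGCCGTCTCGACGAAGATGCGCATC, then reverse.
(b) mRNA matches the coding strand with T→U.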